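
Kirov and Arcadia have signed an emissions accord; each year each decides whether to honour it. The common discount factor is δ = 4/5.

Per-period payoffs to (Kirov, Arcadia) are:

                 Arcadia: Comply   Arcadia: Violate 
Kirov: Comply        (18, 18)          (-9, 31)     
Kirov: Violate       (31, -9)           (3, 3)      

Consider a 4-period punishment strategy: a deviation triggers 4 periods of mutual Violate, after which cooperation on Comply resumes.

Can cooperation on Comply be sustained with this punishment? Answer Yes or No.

IC: δ+…+δ^4 ≥ (31−18)/(18−3) = 13/15.
At δ = 4/5: partial sum = 2.3616 ≥ 0.8667. Cooperation sustainable.

Yes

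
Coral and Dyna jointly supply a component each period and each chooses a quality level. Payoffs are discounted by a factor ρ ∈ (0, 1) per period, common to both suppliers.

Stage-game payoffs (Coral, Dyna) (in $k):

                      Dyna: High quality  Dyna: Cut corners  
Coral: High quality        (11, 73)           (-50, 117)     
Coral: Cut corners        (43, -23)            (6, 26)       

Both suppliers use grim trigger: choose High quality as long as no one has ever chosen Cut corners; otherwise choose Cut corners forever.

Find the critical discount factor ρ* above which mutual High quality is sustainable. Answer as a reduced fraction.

Coral's threshold: (43−11)/(43−6) = 32/37.
Dyna's threshold: (117−73)/(117−26) = 44/91.
32/37 > 44/91, so Coral binds and ρ* = 32/37.

32/37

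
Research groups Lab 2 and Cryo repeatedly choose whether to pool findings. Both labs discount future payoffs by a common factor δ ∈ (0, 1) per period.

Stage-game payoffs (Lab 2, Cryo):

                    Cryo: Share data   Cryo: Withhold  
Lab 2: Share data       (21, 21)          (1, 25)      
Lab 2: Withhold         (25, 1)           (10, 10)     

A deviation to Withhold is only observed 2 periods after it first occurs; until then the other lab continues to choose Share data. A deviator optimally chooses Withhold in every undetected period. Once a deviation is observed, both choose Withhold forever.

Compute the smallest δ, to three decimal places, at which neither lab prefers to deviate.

0.516

Deviating for the 2 undetected periods gains 25−21 = 4 per period over cooperation, then loses 21−10 = 11 per period forever once punishment starts.
Gain: 4(1 + δ + … + δ^1); loss: 11·δ^2/(1−δ).
No profitable deviation ⇔ 4(1−δ^2) ≤ 11·δ^2, i.e. δ^2 ≥ 4/(4+11) = 4/15.
Hence δ ≥ (4/15)^(1/2) ≈ 0.516.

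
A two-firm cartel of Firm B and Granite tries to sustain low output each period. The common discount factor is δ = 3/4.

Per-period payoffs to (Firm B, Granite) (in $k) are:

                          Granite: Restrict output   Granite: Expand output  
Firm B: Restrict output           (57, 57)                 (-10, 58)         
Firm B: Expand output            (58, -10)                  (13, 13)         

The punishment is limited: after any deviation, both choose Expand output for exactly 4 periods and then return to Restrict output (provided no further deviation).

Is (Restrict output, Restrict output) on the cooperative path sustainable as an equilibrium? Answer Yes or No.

IC: δ+…+δ^4 ≥ (58−57)/(57−13) = 1/44.
At δ = 3/4: partial sum = 2.0508 ≥ 0.0227. Cooperation sustainable.

Yes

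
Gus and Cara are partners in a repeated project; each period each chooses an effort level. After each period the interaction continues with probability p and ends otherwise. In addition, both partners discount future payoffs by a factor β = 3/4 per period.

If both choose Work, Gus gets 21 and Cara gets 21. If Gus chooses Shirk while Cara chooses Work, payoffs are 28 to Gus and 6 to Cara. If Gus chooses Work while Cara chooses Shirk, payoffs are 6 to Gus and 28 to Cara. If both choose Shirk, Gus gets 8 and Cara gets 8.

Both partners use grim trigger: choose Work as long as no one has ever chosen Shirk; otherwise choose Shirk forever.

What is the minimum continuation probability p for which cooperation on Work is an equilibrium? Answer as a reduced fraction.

7/15

Expected continuation weight on next period's payoff is β·p = 3/4·p, which plays the role of the discount factor.
Cooperation requires 3/4·p ≥ (28−21)/(28−8) = 7/20, hence p ≥ 7/15.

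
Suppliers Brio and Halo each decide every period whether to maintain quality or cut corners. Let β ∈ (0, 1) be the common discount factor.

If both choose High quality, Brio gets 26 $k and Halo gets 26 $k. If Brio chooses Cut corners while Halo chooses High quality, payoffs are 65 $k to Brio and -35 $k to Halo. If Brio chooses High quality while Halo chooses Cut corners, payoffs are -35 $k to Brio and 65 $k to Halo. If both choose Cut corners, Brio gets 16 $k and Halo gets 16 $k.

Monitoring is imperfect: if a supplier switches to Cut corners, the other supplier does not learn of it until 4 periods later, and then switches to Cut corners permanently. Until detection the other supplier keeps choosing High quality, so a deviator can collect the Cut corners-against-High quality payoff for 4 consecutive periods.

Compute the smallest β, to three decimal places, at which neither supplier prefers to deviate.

0.945

A deviator earns 65 for 4 periods, then 16 forever; cooperating earns 26 forever. Multiplying the IC by (1−β):
26 ≥ 65(1−β^4) + 16β^4, so 49·β^4 ≥ 39 and β^4 ≥ 39/49.
β ≥ (39/49)^(1/4) ≈ 0.945.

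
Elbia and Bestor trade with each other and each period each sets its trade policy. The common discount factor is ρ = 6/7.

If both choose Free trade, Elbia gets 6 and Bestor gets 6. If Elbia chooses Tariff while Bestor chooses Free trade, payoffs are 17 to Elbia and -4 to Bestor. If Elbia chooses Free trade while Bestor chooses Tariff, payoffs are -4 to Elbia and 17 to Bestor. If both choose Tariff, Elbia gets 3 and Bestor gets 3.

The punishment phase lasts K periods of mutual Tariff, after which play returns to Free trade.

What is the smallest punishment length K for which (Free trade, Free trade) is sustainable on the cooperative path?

7

Need Σ_{k=1}^{K} ρ^k ≥ (17−6)/(6−3) = 3.6667 at ρ = 6/7.
At K = 6 the sum is 3.6206 < 3.6667; at K = 7 it is 3.9605 ≥ 3.6667.
So the minimum punishment length is K = 7.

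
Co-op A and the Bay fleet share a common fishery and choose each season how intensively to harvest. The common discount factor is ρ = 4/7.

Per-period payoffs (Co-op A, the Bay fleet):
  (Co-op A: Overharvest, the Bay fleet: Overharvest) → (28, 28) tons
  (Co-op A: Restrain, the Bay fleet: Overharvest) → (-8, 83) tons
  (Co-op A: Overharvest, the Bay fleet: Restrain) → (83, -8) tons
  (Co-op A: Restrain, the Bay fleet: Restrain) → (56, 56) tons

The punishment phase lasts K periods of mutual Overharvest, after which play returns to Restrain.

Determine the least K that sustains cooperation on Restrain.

No profitable deviation requires (56−28)(ρ+…+ρ^K) ≥ 83−56, i.e. ρ+…+ρ^K ≥ 27/28 ≈ 0.9643.
With ρ = 4/7, the partial sums are K=1: 0.5714, K=2: 0.8980, K=3: 1.0845.
K = 3 is the first length at which the sum reaches 0.9643.

3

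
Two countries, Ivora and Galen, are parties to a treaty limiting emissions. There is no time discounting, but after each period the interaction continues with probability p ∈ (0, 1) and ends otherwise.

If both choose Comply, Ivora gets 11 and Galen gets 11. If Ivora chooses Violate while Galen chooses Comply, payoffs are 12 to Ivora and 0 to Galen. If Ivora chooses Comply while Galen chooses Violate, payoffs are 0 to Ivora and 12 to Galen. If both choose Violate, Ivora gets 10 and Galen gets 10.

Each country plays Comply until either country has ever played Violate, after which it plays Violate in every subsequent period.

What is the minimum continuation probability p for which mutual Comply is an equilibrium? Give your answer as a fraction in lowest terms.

1/2

With no time discounting, the continuation probability p plays the role of the discount factor.
Grim-trigger IC: 11/(1−p) ≥ 12 + 10p/(1−p) ⇒ p ≥ (12−11)/(12−10) = 1/2.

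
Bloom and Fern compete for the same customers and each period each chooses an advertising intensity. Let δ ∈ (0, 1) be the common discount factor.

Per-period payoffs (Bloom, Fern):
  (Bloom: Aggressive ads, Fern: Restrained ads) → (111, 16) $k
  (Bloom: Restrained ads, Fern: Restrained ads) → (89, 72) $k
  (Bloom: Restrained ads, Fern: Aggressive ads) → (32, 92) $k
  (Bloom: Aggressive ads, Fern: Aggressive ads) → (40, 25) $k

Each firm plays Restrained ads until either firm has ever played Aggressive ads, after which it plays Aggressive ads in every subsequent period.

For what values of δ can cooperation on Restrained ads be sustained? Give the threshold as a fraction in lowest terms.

22/71

Bloom: cooperation gives 89 each period; deviation gives 111 once then 40 forever.
  89/(1−δ) ≥ 111 + 40δ/(1−δ) ⇒ δ ≥ 22/71.
Fern: cooperation gives 72 each period; deviation gives 92 once then 25 forever.
  δ ≥ 20/67.
Both must hold, so the binding constraint is Bloom's: δ ≥ 22/71.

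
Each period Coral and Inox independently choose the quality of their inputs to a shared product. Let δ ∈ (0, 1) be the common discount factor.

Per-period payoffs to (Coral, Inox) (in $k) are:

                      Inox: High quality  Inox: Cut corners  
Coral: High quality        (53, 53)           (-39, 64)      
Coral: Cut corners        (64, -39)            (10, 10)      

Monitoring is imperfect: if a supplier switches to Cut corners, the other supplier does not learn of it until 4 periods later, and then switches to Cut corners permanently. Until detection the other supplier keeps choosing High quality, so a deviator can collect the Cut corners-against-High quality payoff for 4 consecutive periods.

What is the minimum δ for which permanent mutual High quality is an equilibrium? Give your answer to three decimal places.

0.672

The best deviation is to choose Cut corners for all 4 undetected periods, earning 64 each, then 10 forever once detected.
Deviation value: 64(1−δ^4)/(1−δ) + 10δ^4/(1−δ); cooperation value: 53/(1−δ).
IC: 53 ≥ 64(1−δ^4) + 10δ^4 = 64 − 54δ^4.
So δ^4 ≥ 11/54, giving δ ≥ (11/54)^(1/4) ≈ 0.672.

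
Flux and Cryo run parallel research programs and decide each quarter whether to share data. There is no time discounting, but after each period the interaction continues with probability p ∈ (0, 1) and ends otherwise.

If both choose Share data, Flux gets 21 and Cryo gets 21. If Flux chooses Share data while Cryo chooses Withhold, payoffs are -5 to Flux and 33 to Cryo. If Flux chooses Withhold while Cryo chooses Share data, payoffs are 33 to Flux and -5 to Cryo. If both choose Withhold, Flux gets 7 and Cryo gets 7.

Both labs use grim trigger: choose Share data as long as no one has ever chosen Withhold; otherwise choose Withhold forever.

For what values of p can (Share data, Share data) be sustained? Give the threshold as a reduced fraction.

6/13

Expected cooperation value is 21 + p·21 + p²·21 + … = 21/(1−p); deviation gives 33 + p·7/(1−p).
21 ≥ 33(1−p) + 7p ⇒ 26p ≥ 12 ⇒ p ≥ 12/26 = 6/13.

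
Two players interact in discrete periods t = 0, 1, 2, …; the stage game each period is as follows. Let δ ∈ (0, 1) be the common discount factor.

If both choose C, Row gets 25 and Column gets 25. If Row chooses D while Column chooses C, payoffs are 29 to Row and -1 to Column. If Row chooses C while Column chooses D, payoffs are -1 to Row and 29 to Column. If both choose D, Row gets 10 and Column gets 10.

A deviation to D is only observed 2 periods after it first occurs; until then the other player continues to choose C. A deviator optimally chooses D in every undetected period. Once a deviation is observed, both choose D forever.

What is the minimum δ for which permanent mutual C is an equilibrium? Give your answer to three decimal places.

A deviator earns 29 for 2 periods, then 10 forever; cooperating earns 25 forever. Multiplying the IC by (1−δ):
25 ≥ 29(1−δ^2) + 10δ^2, so 19·δ^2 ≥ 4 and δ^2 ≥ 4/19.
δ ≥ (4/19)^(1/2) ≈ 0.459.

0.459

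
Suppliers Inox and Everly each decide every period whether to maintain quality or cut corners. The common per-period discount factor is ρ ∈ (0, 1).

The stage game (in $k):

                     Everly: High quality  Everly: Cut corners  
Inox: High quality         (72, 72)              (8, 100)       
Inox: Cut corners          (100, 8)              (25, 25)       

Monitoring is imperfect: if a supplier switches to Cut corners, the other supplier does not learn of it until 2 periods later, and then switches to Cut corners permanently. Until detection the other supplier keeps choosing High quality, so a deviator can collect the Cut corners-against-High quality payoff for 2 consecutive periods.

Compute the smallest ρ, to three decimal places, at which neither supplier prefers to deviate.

0.611

The best deviation is to choose Cut corners for all 2 undetected periods, earning 100 each, then 25 forever once detected.
Deviation value: 100(1−ρ^2)/(1−ρ) + 25ρ^2/(1−ρ); cooperation value: 72/(1−ρ).
IC: 72 ≥ 100(1−ρ^2) + 25ρ^2 = 100 − 75ρ^2.
So ρ^2 ≥ 28/75, giving ρ ≥ (28/75)^(1/2) ≈ 0.611.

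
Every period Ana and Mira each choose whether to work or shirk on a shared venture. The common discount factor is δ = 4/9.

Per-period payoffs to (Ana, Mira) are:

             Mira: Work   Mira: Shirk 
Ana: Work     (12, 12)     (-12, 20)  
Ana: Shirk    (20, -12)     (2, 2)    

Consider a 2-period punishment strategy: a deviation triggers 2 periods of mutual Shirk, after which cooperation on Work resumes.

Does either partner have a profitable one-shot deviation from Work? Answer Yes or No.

IC: δ+…+δ^2 ≥ (20−12)/(12−2) = 4/5.
At δ = 4/9: partial sum = 0.6420 < 0.8000. Cooperation not sustainable.

Yes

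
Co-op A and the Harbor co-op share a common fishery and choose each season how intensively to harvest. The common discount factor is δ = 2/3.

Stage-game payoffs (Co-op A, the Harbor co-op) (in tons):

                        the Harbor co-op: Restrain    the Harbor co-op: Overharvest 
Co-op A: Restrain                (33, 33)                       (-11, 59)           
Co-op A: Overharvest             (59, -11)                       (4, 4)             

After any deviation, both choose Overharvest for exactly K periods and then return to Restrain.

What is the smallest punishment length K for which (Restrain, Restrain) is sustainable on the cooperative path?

2

Need Σ_{k=1}^{K} δ^k ≥ (59−33)/(33−4) = 0.8966 at δ = 2/3.
At K = 1 the sum is 0.6667 < 0.8966; at K = 2 it is 1.1111 ≥ 0.8966.
So the minimum punishment length is K = 2.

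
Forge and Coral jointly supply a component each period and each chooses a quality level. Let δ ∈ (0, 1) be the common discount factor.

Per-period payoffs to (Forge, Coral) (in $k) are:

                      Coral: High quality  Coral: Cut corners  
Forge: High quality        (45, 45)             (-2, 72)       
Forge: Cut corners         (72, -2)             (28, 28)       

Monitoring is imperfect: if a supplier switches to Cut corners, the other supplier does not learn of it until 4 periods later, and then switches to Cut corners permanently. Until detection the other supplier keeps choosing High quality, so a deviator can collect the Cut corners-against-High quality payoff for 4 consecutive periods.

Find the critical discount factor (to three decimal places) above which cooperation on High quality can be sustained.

Deviating for the 4 undetected periods gains 72−45 = 27 per period over cooperation, then loses 45−28 = 17 per period forever once punishment starts.
Gain: 27(1 + δ + … + δ^3); loss: 17·δ^4/(1−δ).
No profitable deviation ⇔ 27(1−δ^4) ≤ 17·δ^4, i.e. δ^4 ≥ 27/(27+17) = 27/44.
Hence δ ≥ (27/44)^(1/4) ≈ 0.885.

0.885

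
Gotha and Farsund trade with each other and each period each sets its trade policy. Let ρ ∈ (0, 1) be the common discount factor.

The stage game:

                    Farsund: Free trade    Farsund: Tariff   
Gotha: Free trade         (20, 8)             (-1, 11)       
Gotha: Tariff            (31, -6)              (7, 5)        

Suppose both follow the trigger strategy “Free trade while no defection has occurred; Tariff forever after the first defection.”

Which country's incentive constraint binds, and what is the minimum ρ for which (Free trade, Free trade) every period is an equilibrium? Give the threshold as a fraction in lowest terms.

For Gotha: deviation gain 31−20 = 11, per-period punishment loss 20−7 = 13. IC gives ρ ≥ 11/24.
For Farsund: gain 3, loss 3 per period, so ρ ≥ 3/6 = 1/2.
The tighter constraint is Farsund's, so cooperation needs ρ ≥ 1/2.

Farsund; ρ ≥ 1/2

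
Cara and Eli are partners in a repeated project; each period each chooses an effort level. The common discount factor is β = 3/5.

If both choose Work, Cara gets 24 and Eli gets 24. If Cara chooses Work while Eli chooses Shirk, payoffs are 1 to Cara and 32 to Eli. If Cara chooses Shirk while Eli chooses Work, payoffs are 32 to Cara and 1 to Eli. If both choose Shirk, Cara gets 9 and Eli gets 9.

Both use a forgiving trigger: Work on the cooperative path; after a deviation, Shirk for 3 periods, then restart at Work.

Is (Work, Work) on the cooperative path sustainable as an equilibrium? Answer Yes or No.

Yes

A one-shot deviation gives 32 now, then 9 for 3 periods, then back to 24.
Gain from deviating: (32−24) today; loss: (24−9) in each of the next 3 periods.
No-deviation condition: (24−9)(β+…+β^3) ≥ 32−24, i.e. β+…+β^3 ≥ 8/15.
At β = 3/5: β+…+β^3 = 1.1760 ≥ 0.5333.
So cooperation is sustainable.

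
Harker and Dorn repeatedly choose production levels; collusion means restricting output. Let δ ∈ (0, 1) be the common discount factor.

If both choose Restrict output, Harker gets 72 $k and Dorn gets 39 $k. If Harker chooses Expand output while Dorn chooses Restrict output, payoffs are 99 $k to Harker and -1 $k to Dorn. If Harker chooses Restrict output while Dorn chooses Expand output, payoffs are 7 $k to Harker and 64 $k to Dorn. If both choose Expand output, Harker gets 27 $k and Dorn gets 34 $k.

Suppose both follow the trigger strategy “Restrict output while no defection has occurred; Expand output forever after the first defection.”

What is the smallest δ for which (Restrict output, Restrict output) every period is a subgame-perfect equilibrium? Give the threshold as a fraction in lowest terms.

5/6

Harker's threshold: (99−72)/(99−27) = 3/8.
Dorn's threshold: (64−39)/(64−34) = 5/6.
3/8 < 5/6, so Dorn binds and δ* = 5/6.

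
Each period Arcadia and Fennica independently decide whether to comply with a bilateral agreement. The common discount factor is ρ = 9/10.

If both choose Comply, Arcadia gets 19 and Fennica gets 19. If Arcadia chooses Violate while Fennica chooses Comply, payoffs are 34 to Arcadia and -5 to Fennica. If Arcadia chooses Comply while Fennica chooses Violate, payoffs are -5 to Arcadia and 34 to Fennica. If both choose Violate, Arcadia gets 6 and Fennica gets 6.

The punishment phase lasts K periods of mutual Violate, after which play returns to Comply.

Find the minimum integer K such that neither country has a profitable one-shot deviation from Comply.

No profitable deviation requires (19−6)(ρ+…+ρ^K) ≥ 34−19, i.e. ρ+…+ρ^K ≥ 15/13 ≈ 1.1538.
With ρ = 9/10, the partial sums are K=1: 0.9000, K=2: 1.7100.
K = 2 is the first length at which the sum reaches 1.1538.

2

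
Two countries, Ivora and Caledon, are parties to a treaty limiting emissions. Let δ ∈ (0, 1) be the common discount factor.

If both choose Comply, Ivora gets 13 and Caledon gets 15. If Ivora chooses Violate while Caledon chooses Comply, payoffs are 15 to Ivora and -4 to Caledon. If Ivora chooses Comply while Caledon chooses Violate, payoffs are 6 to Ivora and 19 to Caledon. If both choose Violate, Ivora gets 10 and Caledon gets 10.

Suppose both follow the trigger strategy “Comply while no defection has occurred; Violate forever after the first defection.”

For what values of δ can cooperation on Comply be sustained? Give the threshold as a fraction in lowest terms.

Ivora: cooperation gives 13 each period; deviation gives 15 once then 10 forever.
  13/(1−δ) ≥ 15 + 10δ/(1−δ) ⇒ δ ≥ 2/5.
Caledon: cooperation gives 15 each period; deviation gives 19 once then 10 forever.
  δ ≥ 4/9.
Both must hold, so the binding constraint is Caledon's: δ ≥ 4/9.

4/9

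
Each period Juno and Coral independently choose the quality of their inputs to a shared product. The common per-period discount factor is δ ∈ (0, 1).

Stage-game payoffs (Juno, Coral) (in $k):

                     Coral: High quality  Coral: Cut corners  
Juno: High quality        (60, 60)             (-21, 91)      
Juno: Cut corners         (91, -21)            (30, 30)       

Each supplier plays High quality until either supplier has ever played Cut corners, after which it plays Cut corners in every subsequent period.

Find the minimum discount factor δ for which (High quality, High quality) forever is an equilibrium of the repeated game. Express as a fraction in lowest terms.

31/61

Under grim trigger the critical discount factor is (T−C)/(T−P) with T = 91, C = 60, P = 30.
δ* = (91−60)/(91−30) = 31/61.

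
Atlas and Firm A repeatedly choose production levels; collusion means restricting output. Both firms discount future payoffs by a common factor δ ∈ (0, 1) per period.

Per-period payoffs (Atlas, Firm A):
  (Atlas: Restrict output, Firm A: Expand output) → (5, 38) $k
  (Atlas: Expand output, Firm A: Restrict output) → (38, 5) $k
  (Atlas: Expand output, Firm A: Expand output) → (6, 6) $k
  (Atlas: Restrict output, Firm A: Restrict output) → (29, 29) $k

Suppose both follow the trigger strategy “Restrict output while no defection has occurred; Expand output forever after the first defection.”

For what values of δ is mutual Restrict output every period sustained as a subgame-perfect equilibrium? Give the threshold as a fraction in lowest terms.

9/32

Under grim trigger the critical discount factor is (T−C)/(T−P) with T = 38, C = 29, P = 6.
δ* = (38−29)/(38−6) = 9/32.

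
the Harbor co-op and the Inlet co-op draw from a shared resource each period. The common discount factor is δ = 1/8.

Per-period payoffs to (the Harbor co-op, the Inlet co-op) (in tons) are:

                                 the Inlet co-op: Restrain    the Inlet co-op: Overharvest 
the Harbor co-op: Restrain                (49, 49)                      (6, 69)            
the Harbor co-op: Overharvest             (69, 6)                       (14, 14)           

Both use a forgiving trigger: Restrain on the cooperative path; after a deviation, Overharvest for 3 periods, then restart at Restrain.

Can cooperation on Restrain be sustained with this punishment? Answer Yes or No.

No

IC: δ+…+δ^3 ≥ (69−49)/(49−14) = 4/7.
At δ = 1/8: partial sum = 0.1426 < 0.5714. Cooperation not sustainable.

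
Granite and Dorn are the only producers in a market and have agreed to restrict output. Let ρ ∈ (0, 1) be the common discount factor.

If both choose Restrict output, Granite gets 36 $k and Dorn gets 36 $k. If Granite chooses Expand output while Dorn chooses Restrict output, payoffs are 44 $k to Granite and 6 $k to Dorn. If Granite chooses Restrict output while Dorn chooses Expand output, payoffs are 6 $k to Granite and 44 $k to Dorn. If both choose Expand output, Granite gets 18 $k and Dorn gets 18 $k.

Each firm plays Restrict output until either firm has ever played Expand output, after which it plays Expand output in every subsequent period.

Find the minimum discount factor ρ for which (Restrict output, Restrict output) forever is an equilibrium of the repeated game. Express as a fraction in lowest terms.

4/13

One-period gain from deviating is 44 − 36 = 8. The loss is 36 − 18 = 18 in every subsequent period, with present value 18·ρ/(1−ρ).
Deviation is unprofitable when 18·ρ/(1−ρ) ≥ 8, i.e. ρ/(1−ρ) ≥ 4/9.
Equivalently ρ ≥ 8/(8+18) = 4/13.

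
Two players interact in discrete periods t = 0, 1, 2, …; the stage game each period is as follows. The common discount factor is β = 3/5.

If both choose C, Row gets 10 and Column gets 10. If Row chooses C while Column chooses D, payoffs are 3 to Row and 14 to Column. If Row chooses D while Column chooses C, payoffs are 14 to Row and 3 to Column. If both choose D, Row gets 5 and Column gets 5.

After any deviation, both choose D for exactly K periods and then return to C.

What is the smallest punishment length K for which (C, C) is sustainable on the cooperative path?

2

No profitable deviation requires (10−5)(β+…+β^K) ≥ 14−10, i.e. β+…+β^K ≥ 4/5 ≈ 0.8000.
With β = 3/5, the partial sums are K=1: 0.6000, K=2: 0.9600.
K = 2 is the first length at which the sum reaches 0.8000.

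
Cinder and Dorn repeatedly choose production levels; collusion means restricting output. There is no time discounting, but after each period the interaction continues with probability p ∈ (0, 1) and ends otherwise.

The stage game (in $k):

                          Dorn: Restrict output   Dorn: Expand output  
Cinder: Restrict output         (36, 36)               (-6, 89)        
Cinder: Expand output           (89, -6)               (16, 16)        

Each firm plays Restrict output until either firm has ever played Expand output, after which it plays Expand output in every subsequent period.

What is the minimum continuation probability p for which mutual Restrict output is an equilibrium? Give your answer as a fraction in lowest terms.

53/73

With no time discounting, the continuation probability p plays the role of the discount factor.
Grim-trigger IC: 36/(1−p) ≥ 89 + 16p/(1−p) ⇒ p ≥ (89−36)/(89−16) = 53/73.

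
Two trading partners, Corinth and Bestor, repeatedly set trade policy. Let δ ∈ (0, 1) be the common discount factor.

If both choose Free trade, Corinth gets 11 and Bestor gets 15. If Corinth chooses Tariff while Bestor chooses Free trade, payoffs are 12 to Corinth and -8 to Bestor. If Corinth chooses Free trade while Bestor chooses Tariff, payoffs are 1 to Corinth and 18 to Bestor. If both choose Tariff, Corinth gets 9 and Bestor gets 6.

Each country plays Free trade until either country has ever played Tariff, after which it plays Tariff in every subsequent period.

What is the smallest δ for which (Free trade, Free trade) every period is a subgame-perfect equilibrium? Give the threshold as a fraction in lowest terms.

For Corinth: deviation gain 12−11 = 1, per-period punishment loss 11−9 = 2. IC gives δ ≥ 1/3.
For Bestor: gain 3, loss 9 per period, so δ ≥ 3/12 = 1/4.
The tighter constraint is Corinth's, so cooperation needs δ ≥ 1/3.

1/3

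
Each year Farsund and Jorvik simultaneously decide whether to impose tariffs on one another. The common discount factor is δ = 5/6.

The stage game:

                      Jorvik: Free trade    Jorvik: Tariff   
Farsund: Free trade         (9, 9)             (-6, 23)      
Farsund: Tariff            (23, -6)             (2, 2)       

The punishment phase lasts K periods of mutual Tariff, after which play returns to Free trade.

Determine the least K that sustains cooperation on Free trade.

3

IC: δ(1−δ^K)/(1−δ) ≥ (23−9)/(9−2) = 2.
With δ = 5/6: need 1 − δ^K ≥ 2·(1−5/6)/(5/6), i.e. δ^K ≤ 0.6000.
Since (5/6)^2 = 0.6944 and (5/6)^3 = 0.5787, the smallest such K is 3.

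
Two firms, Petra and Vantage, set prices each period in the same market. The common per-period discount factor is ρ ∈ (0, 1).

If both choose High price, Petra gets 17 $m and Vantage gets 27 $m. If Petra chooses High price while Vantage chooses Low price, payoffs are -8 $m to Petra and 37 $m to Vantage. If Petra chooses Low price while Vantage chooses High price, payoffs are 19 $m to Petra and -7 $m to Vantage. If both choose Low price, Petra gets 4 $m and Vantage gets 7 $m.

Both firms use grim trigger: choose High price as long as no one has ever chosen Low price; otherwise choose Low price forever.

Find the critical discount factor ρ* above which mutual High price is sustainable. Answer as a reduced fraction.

1/3

Petra: cooperation gives 17 each period; deviation gives 19 once then 4 forever.
  17/(1−ρ) ≥ 19 + 4ρ/(1−ρ) ⇒ ρ ≥ 2/15.
Vantage: cooperation gives 27 each period; deviation gives 37 once then 7 forever.
  ρ ≥ 10/30 = 1/3.
Both must hold, so the binding constraint is Vantage's: ρ ≥ 1/3.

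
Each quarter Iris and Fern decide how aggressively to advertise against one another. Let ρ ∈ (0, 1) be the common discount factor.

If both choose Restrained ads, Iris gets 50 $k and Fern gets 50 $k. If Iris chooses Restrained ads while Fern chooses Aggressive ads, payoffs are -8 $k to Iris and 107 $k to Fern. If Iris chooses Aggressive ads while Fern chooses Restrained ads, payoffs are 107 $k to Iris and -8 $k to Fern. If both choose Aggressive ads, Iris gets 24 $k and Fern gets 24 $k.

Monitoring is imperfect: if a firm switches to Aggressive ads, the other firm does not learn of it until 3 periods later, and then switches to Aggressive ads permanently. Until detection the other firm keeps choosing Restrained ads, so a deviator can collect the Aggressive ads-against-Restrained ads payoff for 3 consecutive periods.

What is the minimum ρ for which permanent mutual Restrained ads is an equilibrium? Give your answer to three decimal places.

Deviating for the 3 undetected periods gains 107−50 = 57 per period over cooperation, then loses 50−24 = 26 per period forever once punishment starts.
Gain: 57(1 + ρ + … + ρ^2); loss: 26·ρ^3/(1−ρ).
No profitable deviation ⇔ 57(1−ρ^3) ≤ 26·ρ^3, i.e. ρ^3 ≥ 57/(57+26) = 57/83.
Hence ρ ≥ (57/83)^(1/3) ≈ 0.882.

0.882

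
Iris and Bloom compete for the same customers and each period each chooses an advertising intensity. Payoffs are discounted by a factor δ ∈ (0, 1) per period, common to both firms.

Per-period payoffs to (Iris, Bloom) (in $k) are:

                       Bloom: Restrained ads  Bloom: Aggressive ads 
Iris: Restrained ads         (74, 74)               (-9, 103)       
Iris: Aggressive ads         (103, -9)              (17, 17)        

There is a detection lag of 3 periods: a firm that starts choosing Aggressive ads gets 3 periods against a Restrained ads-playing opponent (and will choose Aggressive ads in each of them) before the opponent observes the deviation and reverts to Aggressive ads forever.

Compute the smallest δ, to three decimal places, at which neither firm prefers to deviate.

Deviating for the 3 undetected periods gains 103−74 = 29 per period over cooperation, then loses 74−17 = 57 per period forever once punishment starts.
Gain: 29(1 + δ + … + δ^2); loss: 57·δ^3/(1−δ).
No profitable deviation ⇔ 29(1−δ^3) ≤ 57·δ^3, i.e. δ^3 ≥ 29/(29+57) = 29/86.
Hence δ ≥ (29/86)^(1/3) ≈ 0.696.

0.696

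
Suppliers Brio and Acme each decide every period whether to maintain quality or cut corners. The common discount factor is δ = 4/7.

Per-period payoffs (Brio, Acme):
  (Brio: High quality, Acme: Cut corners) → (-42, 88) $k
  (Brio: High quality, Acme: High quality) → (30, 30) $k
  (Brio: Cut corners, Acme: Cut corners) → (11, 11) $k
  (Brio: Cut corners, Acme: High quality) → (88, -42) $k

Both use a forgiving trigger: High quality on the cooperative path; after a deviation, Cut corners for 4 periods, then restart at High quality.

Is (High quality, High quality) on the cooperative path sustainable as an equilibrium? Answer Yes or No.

No

Comparing payoff streams over the 5 periods until play realigns: cooperate → 30(1+δ+…+δ^4); deviate → 88 + 11(δ+…+δ^4).
Cooperation is sustained iff (30−11)(δ+…+δ^4) ≥ 88−30.
δ+…+δ^4 = 4/7·(1−(4/7)^4)/(1−4/7) = 1.1912, and (88−30)/(30−11) = 3.0526.
1.1912 < 3.0526, so cooperation is not sustainable.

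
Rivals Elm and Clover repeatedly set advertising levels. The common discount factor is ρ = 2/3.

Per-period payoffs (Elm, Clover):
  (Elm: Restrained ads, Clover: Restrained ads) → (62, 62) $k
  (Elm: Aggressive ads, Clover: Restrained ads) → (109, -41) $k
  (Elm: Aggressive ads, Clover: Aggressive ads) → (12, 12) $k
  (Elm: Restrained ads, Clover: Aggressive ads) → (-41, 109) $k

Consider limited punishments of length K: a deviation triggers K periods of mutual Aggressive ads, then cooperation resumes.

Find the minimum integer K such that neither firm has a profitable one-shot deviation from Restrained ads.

Need Σ_{k=1}^{K} ρ^k ≥ (109−62)/(62−12) = 0.9400 at ρ = 2/3.
At K = 1 the sum is 0.6667 < 0.9400; at K = 2 it is 1.1111 ≥ 0.9400.
So the minimum punishment length is K = 2.

2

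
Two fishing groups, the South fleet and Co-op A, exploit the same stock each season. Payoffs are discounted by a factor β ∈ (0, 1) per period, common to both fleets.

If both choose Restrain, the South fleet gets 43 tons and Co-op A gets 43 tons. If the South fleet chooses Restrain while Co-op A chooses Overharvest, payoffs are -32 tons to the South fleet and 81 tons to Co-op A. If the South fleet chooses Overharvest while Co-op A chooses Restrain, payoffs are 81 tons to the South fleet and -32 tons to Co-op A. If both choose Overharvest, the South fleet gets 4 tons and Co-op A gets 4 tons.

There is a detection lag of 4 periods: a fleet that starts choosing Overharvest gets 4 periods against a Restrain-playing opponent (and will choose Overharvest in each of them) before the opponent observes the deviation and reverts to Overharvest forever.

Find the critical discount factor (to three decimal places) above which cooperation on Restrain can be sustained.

0.838

A deviator earns 81 for 4 periods, then 4 forever; cooperating earns 43 forever. Multiplying the IC by (1−β):
43 ≥ 81(1−β^4) + 4β^4, so 77·β^4 ≥ 38 and β^4 ≥ 38/77.
β ≥ (38/77)^(1/4) ≈ 0.838.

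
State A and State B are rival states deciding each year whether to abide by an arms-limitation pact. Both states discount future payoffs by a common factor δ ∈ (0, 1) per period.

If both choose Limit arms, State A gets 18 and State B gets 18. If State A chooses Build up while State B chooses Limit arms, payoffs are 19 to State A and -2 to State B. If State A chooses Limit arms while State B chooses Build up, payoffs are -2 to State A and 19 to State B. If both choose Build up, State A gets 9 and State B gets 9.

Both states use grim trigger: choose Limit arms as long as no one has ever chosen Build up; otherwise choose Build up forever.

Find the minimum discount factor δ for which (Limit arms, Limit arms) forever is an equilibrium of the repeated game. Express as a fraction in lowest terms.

One-period gain from deviating is 19 − 18 = 1. The loss is 18 − 9 = 9 in every subsequent period, with present value 9·δ/(1−δ).
Deviation is unprofitable when 9·δ/(1−δ) ≥ 1, i.e. δ/(1−δ) ≥ 1/9.
Equivalently δ ≥ 1/(1+9) = 1/10.

1/10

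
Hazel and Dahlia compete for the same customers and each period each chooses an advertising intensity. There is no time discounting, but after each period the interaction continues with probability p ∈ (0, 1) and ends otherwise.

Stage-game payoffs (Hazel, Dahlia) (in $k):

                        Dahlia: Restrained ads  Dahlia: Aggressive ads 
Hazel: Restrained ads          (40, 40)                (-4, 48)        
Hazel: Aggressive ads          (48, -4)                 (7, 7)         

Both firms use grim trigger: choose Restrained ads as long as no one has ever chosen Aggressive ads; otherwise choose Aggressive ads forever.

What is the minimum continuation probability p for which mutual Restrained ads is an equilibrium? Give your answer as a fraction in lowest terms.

8/41

Expected cooperation value is 40 + p·40 + p²·40 + … = 40/(1−p); deviation gives 48 + p·7/(1−p).
40 ≥ 48(1−p) + 7p ⇒ 41p ≥ 8 ⇒ p ≥ 8/41.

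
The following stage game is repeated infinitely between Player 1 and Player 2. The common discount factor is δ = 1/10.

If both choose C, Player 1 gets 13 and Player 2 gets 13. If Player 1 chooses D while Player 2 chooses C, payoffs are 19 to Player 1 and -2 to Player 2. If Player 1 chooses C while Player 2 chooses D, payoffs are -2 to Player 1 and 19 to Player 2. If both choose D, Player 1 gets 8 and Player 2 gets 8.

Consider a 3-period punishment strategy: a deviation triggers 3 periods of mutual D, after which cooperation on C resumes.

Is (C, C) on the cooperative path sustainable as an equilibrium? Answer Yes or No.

No

IC: δ+…+δ^3 ≥ (19−13)/(13−8) = 6/5.
At δ = 1/10: partial sum = 0.1110 < 1.2000. Cooperation not sustainable.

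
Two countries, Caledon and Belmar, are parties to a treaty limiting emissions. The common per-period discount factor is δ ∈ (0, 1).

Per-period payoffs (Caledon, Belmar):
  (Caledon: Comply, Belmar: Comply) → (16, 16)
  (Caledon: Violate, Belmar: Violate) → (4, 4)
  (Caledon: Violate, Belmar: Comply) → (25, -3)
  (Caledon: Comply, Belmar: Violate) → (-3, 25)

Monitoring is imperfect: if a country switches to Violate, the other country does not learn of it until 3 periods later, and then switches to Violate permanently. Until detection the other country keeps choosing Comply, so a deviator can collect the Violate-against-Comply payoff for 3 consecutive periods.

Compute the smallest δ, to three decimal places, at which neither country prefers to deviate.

0.754

Deviating for the 3 undetected periods gains 25−16 = 9 per period over cooperation, then loses 16−4 = 12 per period forever once punishment starts.
Gain: 9(1 + δ + … + δ^2); loss: 12·δ^3/(1−δ).
No profitable deviation ⇔ 9(1−δ^3) ≤ 12·δ^3, i.e. δ^3 ≥ 9/(9+12) = 3/7.
Hence δ ≥ (3/7)^(1/3) ≈ 0.754.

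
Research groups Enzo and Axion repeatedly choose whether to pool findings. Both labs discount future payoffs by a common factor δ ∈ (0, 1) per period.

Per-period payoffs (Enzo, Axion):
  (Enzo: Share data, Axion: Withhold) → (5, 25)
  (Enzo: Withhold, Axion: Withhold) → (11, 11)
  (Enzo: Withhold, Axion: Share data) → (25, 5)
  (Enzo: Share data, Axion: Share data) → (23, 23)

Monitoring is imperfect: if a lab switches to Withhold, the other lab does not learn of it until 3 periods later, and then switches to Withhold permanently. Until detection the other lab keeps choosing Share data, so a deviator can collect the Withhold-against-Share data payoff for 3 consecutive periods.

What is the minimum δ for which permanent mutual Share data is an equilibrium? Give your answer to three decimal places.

The best deviation is to choose Withhold for all 3 undetected periods, earning 25 each, then 11 forever once detected.
Deviation value: 25(1−δ^3)/(1−δ) + 11δ^3/(1−δ); cooperation value: 23/(1−δ).
IC: 23 ≥ 25(1−δ^3) + 11δ^3 = 25 − 14δ^3.
So δ^3 ≥ 2/14 = 1/7, giving δ ≥ (1/7)^(1/3) ≈ 0.523.

0.523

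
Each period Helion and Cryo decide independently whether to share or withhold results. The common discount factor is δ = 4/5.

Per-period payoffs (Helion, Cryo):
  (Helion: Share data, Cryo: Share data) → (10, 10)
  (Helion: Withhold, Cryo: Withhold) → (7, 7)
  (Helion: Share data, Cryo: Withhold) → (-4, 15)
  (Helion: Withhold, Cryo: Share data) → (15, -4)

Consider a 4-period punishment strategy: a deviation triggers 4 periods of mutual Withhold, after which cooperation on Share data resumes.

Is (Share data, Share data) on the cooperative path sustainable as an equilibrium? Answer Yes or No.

Yes

IC: δ+…+δ^4 ≥ (15−10)/(10−7) = 5/3.
At δ = 4/5: partial sum = 2.3616 ≥ 1.6667. Cooperation sustainable.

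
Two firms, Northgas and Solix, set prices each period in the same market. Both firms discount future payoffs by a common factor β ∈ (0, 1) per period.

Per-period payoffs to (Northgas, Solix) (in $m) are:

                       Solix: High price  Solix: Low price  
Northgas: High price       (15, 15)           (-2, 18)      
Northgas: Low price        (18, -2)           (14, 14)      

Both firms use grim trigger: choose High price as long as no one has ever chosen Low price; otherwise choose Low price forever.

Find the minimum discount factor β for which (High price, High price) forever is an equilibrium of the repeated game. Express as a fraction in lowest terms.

3/4

15/(1−β) ≥ 18 + 14β/(1−β)
15 ≥ 18 − 4β
β ≥ 3/4.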